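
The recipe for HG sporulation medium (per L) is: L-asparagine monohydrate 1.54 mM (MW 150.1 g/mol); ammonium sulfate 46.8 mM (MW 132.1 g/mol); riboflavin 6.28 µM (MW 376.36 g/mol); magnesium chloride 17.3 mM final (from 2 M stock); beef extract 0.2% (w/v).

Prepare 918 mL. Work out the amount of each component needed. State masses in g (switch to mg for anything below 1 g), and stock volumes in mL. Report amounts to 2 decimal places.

Working volume: 918 mL = 0.918 L.
L-asparagine monohydrate: 1.54 mmol/L × 150.1 mg/mmol × 0.918 L = 212.20 mg
ammonium sulfate: 46.8 mmol/L × 132.1 g/mol × 0.918 L ÷ 1000 = 5.68 g
riboflavin: 6.28 µmol/L × 376.36 g/mol × 0.918 L ÷ 1000 = 2.17 mg
magnesium chloride: V = C2·V2/C1 = 17.3 mM × 918 mL ÷ 2000 mM = 7.94 mL
beef extract: 0.2 g per 100 mL × 918 mL ÷ 100 = 1.84 g

L-asparagine monohydrate 212.20 mg; ammonium sulfate 5.68 g; riboflavin 2.17 mg; magnesium chloride 7.94 mL; beef extract 1.84 g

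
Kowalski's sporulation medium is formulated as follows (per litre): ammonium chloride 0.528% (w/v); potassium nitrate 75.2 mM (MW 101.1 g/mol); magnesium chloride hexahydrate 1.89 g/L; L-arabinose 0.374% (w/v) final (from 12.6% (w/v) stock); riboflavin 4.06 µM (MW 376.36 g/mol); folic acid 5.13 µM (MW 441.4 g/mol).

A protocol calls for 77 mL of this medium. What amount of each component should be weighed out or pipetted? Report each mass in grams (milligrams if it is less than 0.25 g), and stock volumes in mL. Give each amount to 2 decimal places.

ammonium chloride 0.41 g; potassium nitrate 0.59 g; magnesium chloride hexahydrate 145.53 mg; L-arabinose 2.29 mL; riboflavin 0.12 mg; folic acid 0.17 mg

Target volume = 77 mL = 0.077 L.
ammonium chloride: 0.528 g per 100 mL × 77 mL ÷ 100 = 0.41 g
potassium nitrate: 75.2 mmol/L × 101.1 g/mol × 0.077 L ÷ 1000 = 0.59 g
magnesium chloride hexahydrate: 1.89 g/L × 0.077 L = 0.14553 g = 145.53 mg
L-arabinose: C1V1 = C2V2 → 0.374% ÷ 12.6% × 77 mL = 2.29 mL
riboflavin: 4.06 µmol/L × 376.36 g/mol × 0.077 L ÷ 1000 = 0.12 mg
folic acid: 5.13 µmol/L × 441.4 g/mol × 0.077 L ÷ 1000 = 0.17 mg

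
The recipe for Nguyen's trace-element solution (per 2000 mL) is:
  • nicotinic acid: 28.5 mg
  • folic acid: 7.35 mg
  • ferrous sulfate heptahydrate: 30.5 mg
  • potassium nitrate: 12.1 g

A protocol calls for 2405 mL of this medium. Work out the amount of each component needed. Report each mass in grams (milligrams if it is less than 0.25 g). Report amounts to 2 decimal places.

nicotinic acid 34.27 mg; folic acid 8.84 mg; ferrous sulfate heptahydrate 36.68 mg; potassium nitrate 14.55 g

Scale factor = 2405 mL / 2000 mL = 1.2025.
nicotinic acid: 28.5 mg × (2405 mL / 2000 mL) = 34.27 mg
folic acid: 7.35 mg × (2405 mL / 2000 mL) = 8.84 mg
ferrous sulfate heptahydrate: 30.5 mg × (2405 mL / 2000 mL) = 36.68 mg
potassium nitrate: 12.1 g × (2405 mL / 2000 mL) = 14.55 g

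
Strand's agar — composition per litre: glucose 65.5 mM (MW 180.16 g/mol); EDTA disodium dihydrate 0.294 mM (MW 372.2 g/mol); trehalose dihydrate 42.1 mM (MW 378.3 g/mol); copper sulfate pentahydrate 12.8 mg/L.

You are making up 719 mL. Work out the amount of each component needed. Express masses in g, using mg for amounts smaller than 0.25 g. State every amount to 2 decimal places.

Target volume = 719 mL = 0.719 L.
glucose: 65.5 mmol/L × 180.16 g/mol × 0.719 L ÷ 1000 = 8.48 g
EDTA disodium dihydrate: 0.294 mmol/L × 372.2 mg/mmol × 0.719 L = 78.68 mg
trehalose dihydrate: 42.1 mmol/L × 378.3 g/mol × 0.719 L ÷ 1000 = 11.45 g
copper sulfate pentahydrate: 12.8 mg/L × 0.719 L = 9.20 mg

glucose 8.48 g; EDTA disodium dihydrate 78.68 mg; trehalose dihydrate 11.45 g; copper sulfate pentahydrate 9.20 mg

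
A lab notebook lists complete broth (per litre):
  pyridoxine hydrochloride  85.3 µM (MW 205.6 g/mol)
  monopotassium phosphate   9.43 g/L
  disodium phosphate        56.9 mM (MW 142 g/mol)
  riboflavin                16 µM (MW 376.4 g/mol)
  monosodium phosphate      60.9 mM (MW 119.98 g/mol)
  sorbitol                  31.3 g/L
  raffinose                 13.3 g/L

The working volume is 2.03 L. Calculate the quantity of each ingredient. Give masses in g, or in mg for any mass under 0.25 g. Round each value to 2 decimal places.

Scale factor relative to 1 L: 2.03.
pyridoxine hydrochloride: 85.3 µmol/L × 205.6 g/mol × 2.03 L ÷ 1000 = 35.60 mg
monopotassium phosphate: 9.43 g/L × 2.03 L = 19.14 g
disodium phosphate: 56.9 mmol/L × 142 g/mol × 2.03 L ÷ 1000 = 16.40 g
riboflavin: 16 µmol/L × 376.4 g/mol × 2.03 L ÷ 1000 = 12.23 mg
monosodium phosphate: 60.9 mmol/L × 119.98 g/mol × 2.03 L ÷ 1000 = 14.83 g
sorbitol: 31.3 g/L × 2.03 L = 63.54 g
raffinose: 13.3 g/L × 2.03 L = 27.00 g

pyridoxine hydrochloride 35.60 mg; monopotassium phosphate 19.14 g; disodium phosphate 16.40 g; riboflavin 12.23 mg; monosodium phosphate 14.83 g; sorbitol 63.54 g; raffinose 27.00 g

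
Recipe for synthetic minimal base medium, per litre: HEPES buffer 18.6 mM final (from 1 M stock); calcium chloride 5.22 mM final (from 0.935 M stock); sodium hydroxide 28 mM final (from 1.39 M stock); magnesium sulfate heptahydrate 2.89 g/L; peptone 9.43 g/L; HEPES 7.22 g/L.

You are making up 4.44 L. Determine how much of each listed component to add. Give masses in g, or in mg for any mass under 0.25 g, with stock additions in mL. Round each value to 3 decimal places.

Working volume: 4.44 L.
HEPES buffer: V = C2·V2/C1 = 18.6 mM × 4440 mL ÷ 1000 mM = 82.584 mL
calcium chloride: C1V1 = C2V2 → 5.22 mM × 4440 mL ÷ 935 mM = 24.788 mL
sodium hydroxide: C1V1 = C2V2 → 28 mM × 4440 mL ÷ 1390 mM = 89.439 mL
magnesium sulfate heptahydrate: 2.89 g/L × 4.44 L = 12.832 g
peptone: 9.43 g/L × 4.44 L = 41.869 g
HEPES: 7.22 g/L × 4.44 L = 32.057 g

HEPES buffer 82.584 mL; calcium chloride 24.788 mL; sodium hydroxide 89.439 mL; magnesium sulfate heptahydrate 12.832 g; peptone 41.869 g; HEPES 32.057 g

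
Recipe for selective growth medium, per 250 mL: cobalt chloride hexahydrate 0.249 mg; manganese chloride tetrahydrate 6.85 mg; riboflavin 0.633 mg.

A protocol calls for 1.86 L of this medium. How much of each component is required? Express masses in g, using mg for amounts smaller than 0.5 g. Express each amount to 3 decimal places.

Scale factor = 1860 mL / 250 mL = 7.44.
cobalt chloride hexahydrate: 0.249 mg × (1860 mL / 250 mL) = 1.853 mg
manganese chloride tetrahydrate: 6.85 mg × (1860 mL / 250 mL) = 50.964 mg
riboflavin: 0.633 mg × (1860 mL / 250 mL) = 4.710 mg

cobalt chloride hexahydrate 1.853 mg; manganese chloride tetrahydrate 50.964 mg; riboflavin 4.710 mg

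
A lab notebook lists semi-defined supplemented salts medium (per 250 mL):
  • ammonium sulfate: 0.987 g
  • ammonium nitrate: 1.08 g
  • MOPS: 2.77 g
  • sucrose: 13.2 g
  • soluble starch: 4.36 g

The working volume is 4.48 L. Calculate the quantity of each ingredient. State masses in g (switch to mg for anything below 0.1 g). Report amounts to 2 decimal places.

Ratio of target to recipe volume: 4480 / 250 = 17.92.
ammonium sulfate: 0.987 g × (4480 mL / 250 mL) = 17.69 g
ammonium nitrate: 1.08 g × (4480 mL / 250 mL) = 19.35 g
MOPS: 2.77 g × (4480 mL / 250 mL) = 49.64 g
sucrose: 13.2 g × (4480 mL / 250 mL) = 236.54 g
soluble starch: 4.36 g × (4480 mL / 250 mL) = 78.13 g

ammonium sulfate 17.69 g; ammonium nitrate 19.35 g; MOPS 49.64 g; sucrose 236.54 g; soluble starch 78.13 g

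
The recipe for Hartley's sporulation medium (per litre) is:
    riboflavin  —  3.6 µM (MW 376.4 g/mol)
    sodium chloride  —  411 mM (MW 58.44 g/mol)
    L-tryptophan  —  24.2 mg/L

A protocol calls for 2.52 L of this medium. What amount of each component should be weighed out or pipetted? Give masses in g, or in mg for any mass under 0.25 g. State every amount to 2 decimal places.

Working volume: 2.52 L.
riboflavin: 3.6 µmol/L × 376.4 g/mol × 2.52 L ÷ 1000 = 3.41 mg
sodium chloride: 411 mmol/L × 58.44 g/mol × 2.52 L ÷ 1000 = 60.53 g
L-tryptophan: 24.2 mg/L × 2.52 L = 60.98 mg

riboflavin 3.41 mg; sodium chloride 60.53 g; L-tryptophan 60.98 mg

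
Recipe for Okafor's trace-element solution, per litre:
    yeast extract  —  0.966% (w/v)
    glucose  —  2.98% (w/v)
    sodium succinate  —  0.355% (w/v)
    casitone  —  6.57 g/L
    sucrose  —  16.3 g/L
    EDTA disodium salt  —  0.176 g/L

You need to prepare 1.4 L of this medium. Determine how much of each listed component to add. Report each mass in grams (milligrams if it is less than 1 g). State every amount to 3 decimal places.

Scale factor relative to 1 L: 1.4.
yeast extract: 0.966% w/v = 9.66 g/L → 9.66 × 1.4 L = 13.524 g
glucose: 2.98% w/v = 29.8 g/L → 29.8 × 1.4 L = 41.720 g
sodium succinate: 0.355% w/v = 3.55 g/L → 3.55 × 1.4 L = 4.970 g
casitone: 6.57 g/L × 1.4 L = 9.198 g
sucrose: 16.3 g/L × 1.4 L = 22.820 g
EDTA disodium salt: 0.176 g/L × 1.4 L = 0.2464 g = 246.400 mg

yeast extract 13.524 g; glucose 41.720 g; sodium succinate 4.970 g; casitone 9.198 g; sucrose 22.820 g; EDTA disodium salt 246.400 mg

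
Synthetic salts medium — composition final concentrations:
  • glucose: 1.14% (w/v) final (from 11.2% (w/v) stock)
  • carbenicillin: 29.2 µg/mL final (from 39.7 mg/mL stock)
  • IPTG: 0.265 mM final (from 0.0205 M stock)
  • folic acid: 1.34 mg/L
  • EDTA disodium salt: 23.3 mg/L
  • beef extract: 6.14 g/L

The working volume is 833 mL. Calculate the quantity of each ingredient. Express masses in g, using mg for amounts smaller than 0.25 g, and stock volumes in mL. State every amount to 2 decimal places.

Scale factor relative to 1 L: 0.833.
glucose: C1V1 = C2V2 → 1.14% ÷ 11.2% × 833 mL = 84.79 mL
carbenicillin: V = C2·V2/C1 = 29.2 µg/mL × 833 mL ÷ 39700 µg/mL = 0.61 mL
IPTG: C1V1 = C2V2 → 0.265 mM × 833 mL ÷ 20.5 mM = 10.77 mL
folic acid: 1.34 mg/L × 0.833 L = 1.12 mg
EDTA disodium salt: 23.3 mg/L × 0.833 L = 19.41 mg
beef extract: 6.14 g/L × 0.833 L = 5.11 g

glucose 84.79 mL; carbenicillin 0.61 mL; IPTG 10.77 mL; folic acid 1.12 mg; EDTA disodium salt 19.41 mg; beef extract 5.11 g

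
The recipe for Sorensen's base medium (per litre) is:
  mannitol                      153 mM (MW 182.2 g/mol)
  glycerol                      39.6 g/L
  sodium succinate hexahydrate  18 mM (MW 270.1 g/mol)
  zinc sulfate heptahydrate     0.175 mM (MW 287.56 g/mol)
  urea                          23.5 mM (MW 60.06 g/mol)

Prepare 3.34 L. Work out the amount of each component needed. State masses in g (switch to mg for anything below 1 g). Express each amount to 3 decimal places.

Scale factor relative to 1 L: 3.34.
mannitol: 153 mmol/L × 182.2 g/mol × 3.34 L ÷ 1000 = 93.108 g
glycerol: 39.6 g/L × 3.34 L = 132.264 g
sodium succinate hexahydrate: 18 mmol/L × 270.1 g/mol × 3.34 L ÷ 1000 = 16.238 g
zinc sulfate heptahydrate: 0.175 mmol/L × 287.56 mg/mmol × 3.34 L = 168.079 mg
urea: 23.5 mmol/L × 60.06 g/mol × 3.34 L ÷ 1000 = 4.714 g

mannitol 93.108 g; glycerol 132.264 g; sodium succinate hexahydrate 16.238 g; zinc sulfate heptahydrate 168.079 mg; urea 4.714 g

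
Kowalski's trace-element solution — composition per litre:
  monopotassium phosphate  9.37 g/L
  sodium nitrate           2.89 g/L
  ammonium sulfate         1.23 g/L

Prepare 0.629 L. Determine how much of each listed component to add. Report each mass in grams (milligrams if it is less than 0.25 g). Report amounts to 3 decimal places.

Scale factor relative to 1 L: 0.629.
monopotassium phosphate: 9.37 g/L × 0.629 L = 5.894 g
sodium nitrate: 2.89 g/L × 0.629 L = 1.818 g
ammonium sulfate: 1.23 g/L × 0.629 L = 0.774 g

monopotassium phosphate 5.894 g; sodium nitrate 1.818 g; ammonium sulfate 0.774 g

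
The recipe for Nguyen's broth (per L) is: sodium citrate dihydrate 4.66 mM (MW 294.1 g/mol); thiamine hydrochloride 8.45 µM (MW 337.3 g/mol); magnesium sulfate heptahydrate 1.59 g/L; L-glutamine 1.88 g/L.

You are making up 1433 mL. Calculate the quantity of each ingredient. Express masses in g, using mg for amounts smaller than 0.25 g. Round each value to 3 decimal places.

Working volume: 1433 mL = 1.433 L.
sodium citrate dihydrate: 4.66 mmol/L × 294.1 g/mol × 1.433 L ÷ 1000 = 1.964 g
thiamine hydrochloride: 8.45 µmol/L × 337.3 g/mol × 1.433 L ÷ 1000 = 4.084 mg
magnesium sulfate heptahydrate: 1.59 g/L × 1.433 L = 2.278 g
L-glutamine: 1.88 g/L × 1.433 L = 2.694 g

sodium citrate dihydrate 1.964 g; thiamine hydrochloride 4.084 mg; magnesium sulfate heptahydrate 2.278 g; L-glutamine 2.694 g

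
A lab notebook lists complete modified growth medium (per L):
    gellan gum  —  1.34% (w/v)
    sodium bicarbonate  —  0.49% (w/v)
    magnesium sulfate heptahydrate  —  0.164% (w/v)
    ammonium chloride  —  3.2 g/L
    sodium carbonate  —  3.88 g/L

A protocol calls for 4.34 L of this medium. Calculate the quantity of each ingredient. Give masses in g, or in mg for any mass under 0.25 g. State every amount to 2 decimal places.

gellan gum 58.16 g; sodium bicarbonate 21.27 g; magnesium sulfate heptahydrate 7.12 g; ammonium chloride 13.89 g; sodium carbonate 16.84 g

Working volume: 4.34 L.
gellan gum: 1.34 g per 100 mL × 4340 mL ÷ 100 = 58.16 g
sodium bicarbonate: 0.49% w/v = 4.9 g/L → 4.9 × 4.34 L = 21.27 g
magnesium sulfate heptahydrate: 0.164% w/v = 1.64 g/L → 1.64 × 4.34 L = 7.12 g
ammonium chloride: 3.2 g/L × 4.34 L = 13.89 g
sodium carbonate: 3.88 g/L × 4.34 L = 16.84 g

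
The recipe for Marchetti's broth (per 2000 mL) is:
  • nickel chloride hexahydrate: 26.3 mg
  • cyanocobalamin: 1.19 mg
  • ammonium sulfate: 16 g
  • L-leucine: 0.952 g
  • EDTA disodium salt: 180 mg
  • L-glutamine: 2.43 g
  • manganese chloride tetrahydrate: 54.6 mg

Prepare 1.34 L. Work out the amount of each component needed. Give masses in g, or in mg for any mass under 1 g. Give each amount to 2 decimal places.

nickel chloride hexahydrate 17.62 mg; cyanocobalamin 0.80 mg; ammonium sulfate 10.72 g; L-leucine 637.84 mg; EDTA disodium salt 120.60 mg; L-glutamine 1.63 g; manganese chloride tetrahydrate 36.58 mg

Ratio of target to recipe volume: 1340 / 2000 = 0.67.
nickel chloride hexahydrate: 26.3 mg × (1340 mL / 2000 mL) = 17.62 mg
cyanocobalamin: 1.19 mg × (1340 mL / 2000 mL) = 0.80 mg
ammonium sulfate: 16 g × (1340 mL / 2000 mL) = 10.72 g
L-leucine: 0.952 g × (1340 mL / 2000 mL) = 0.63784 g = 637.84 mg
EDTA disodium salt: 180 mg × (1340 mL / 2000 mL) = 120.60 mg
L-glutamine: 2.43 g × (1340 mL / 2000 mL) = 1.63 g
manganese chloride tetrahydrate: 54.6 mg × (1340 mL / 2000 mL) = 36.58 mg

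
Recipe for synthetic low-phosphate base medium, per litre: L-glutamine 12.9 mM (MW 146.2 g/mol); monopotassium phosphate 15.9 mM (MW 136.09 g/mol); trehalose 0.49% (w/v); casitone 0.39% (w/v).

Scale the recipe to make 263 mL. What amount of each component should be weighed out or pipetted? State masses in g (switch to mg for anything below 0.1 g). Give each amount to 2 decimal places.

L-glutamine 0.50 g; monopotassium phosphate 0.57 g; trehalose 1.29 g; casitone 1.03 g

Working volume: 263 mL = 0.263 L.
L-glutamine: 12.9 mmol/L × 146.2 g/mol × 0.263 L ÷ 1000 = 0.50 g
monopotassium phosphate: 15.9 mmol/L × 136.09 g/mol × 0.263 L ÷ 1000 = 0.57 g
trehalose: 0.49 g per 100 mL × 263 mL ÷ 100 = 1.29 g
casitone: 0.39 g per 100 mL × 263 mL ÷ 100 = 1.03 g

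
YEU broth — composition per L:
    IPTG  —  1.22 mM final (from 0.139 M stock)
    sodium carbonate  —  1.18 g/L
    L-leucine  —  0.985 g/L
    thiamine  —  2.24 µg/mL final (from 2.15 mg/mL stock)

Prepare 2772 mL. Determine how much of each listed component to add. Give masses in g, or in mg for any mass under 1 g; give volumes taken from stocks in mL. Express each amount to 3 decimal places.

Target volume = 2772 mL = 2.772 L.
IPTG: dilute stock: 1.22 mM × 2772 mL ÷ 139 mM = 24.330 mL
sodium carbonate: 1.18 g/L × 2.772 L = 3.271 g
L-leucine: 0.985 g/L × 2.772 L = 2.730 g
thiamine: V = C2·V2/C1 = 2.24 µg/mL × 2772 mL ÷ 2150 µg/mL = 2.888 mL

IPTG 24.330 mL; sodium carbonate 3.271 g; L-leucine 2.730 g; thiamine 2.888 mL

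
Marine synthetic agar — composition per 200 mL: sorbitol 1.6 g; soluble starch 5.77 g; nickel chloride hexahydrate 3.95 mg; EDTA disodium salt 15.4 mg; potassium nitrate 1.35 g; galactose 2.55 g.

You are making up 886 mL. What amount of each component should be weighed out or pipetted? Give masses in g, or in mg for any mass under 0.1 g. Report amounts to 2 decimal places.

Scale factor = 886 mL / 200 mL = 4.43.
sorbitol: 1.6 g × (886 mL / 200 mL) = 7.09 g
soluble starch: 5.77 g × (886 mL / 200 mL) = 25.56 g
nickel chloride hexahydrate: 3.95 mg × (886 mL / 200 mL) = 17.50 mg
EDTA disodium salt: 15.4 mg × (886 mL / 200 mL) = 68.22 mg
potassium nitrate: 1.35 g × (886 mL / 200 mL) = 5.98 g
galactose: 2.55 g × (886 mL / 200 mL) = 11.30 g

sorbitol 7.09 g; soluble starch 25.56 g; nickel chloride hexahydrate 17.50 mg; EDTA disodium salt 68.22 mg; potassium nitrate 5.98 g; galactose 11.30 g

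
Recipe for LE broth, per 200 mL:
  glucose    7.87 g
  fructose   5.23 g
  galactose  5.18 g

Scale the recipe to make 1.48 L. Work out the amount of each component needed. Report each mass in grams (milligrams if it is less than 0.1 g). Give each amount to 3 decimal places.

glucose 58.238 g; fructose 38.702 g; galactose 38.332 g

Ratio of target to recipe volume: 1480 / 200 = 7.4.
glucose: 7.87 g × (1480 mL / 200 mL) = 58.238 g
fructose: 5.23 g × (1480 mL / 200 mL) = 38.702 g
galactose: 5.18 g × (1480 mL / 200 mL) = 38.332 g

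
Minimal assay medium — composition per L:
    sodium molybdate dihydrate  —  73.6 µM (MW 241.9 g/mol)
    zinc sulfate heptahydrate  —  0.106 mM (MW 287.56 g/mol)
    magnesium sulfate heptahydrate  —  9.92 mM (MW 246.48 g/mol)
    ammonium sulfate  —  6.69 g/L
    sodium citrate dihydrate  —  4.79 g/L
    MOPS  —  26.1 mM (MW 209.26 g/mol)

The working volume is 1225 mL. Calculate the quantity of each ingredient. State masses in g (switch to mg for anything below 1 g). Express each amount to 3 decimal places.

Scale factor relative to 1 L: 1.225.
sodium molybdate dihydrate: 73.6 µmol/L × 241.9 g/mol × 1.225 L ÷ 1000 = 21.810 mg
zinc sulfate heptahydrate: 0.106 mmol/L × 287.56 mg/mmol × 1.225 L = 37.340 mg
magnesium sulfate heptahydrate: 9.92 mmol/L × 246.48 g/mol × 1.225 L ÷ 1000 = 2.995 g
ammonium sulfate: 6.69 g/L × 1.225 L = 8.195 g
sodium citrate dihydrate: 4.79 g/L × 1.225 L = 5.868 g
MOPS: 26.1 mmol/L × 209.26 g/mol × 1.225 L ÷ 1000 = 6.691 g

sodium molybdate dihydrate 21.810 mg; zinc sulfate heptahydrate 37.340 mg; magnesium sulfate heptahydrate 2.995 g; ammonium sulfate 8.195 g; sodium citrate dihydrate 5.868 g; MOPS 6.691 g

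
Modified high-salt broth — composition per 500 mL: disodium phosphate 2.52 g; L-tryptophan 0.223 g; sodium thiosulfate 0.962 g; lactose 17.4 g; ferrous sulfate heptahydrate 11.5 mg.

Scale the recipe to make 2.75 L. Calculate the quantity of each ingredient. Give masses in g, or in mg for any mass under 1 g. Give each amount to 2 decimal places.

Ratio of target to recipe volume: 2750 / 500 = 5.5.
disodium phosphate: 2.52 g × (2750 mL / 500 mL) = 13.86 g
L-tryptophan: 0.223 g × (2750 mL / 500 mL) = 1.23 g
sodium thiosulfate: 0.962 g × (2750 mL / 500 mL) = 5.29 g
lactose: 17.4 g × (2750 mL / 500 mL) = 95.70 g
ferrous sulfate heptahydrate: 11.5 mg × (2750 mL / 500 mL) = 63.25 mg

disodium phosphate 13.86 g; L-tryptophan 1.23 g; sodium thiosulfate 5.29 g; lactose 95.70 g; ferrous sulfate heptahydrate 63.25 mg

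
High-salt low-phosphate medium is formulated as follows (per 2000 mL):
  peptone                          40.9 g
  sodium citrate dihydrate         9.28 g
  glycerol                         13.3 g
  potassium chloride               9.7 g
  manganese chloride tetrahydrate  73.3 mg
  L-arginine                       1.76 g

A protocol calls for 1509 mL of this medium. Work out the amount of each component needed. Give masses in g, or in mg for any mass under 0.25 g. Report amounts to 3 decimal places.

Scale factor = 1509 mL / 2000 mL = 0.7545.
peptone: 40.9 g × (1509 mL / 2000 mL) = 30.859 g
sodium citrate dihydrate: 9.28 g × (1509 mL / 2000 mL) = 7.002 g
glycerol: 13.3 g × (1509 mL / 2000 mL) = 10.035 g
potassium chloride: 9.7 g × (1509 mL / 2000 mL) = 7.319 g
manganese chloride tetrahydrate: 73.3 mg × (1509 mL / 2000 mL) = 55.305 mg
L-arginine: 1.76 g × (1509 mL / 2000 mL) = 1.328 g

peptone 30.859 g; sodium citrate dihydrate 7.002 g; glycerol 10.035 g; potassium chloride 7.319 g; manganese chloride tetrahydrate 55.305 mg; L-arginine 1.328 g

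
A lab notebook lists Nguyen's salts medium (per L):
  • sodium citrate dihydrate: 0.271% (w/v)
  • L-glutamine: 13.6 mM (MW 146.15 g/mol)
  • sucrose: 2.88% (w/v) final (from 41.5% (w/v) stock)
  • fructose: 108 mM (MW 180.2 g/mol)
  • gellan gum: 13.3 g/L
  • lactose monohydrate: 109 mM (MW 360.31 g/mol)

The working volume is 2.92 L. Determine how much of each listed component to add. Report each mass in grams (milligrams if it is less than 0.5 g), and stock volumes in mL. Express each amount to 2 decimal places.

Scale factor relative to 1 L: 2.92.
sodium citrate dihydrate: 0.271 g per 100 mL × 2920 mL ÷ 100 = 7.91 g
L-glutamine: 13.6 mmol/L × 146.15 g/mol × 2.92 L ÷ 1000 = 5.80 g
sucrose: V = C2·V2/C1 = 2.88% ÷ 41.5% × 2920 mL = 202.64 mL
fructose: 108 mmol/L × 180.2 g/mol × 2.92 L ÷ 1000 = 56.83 g
gellan gum: 13.3 g/L × 2.92 L = 38.84 g
lactose monohydrate: 109 mmol/L × 360.31 g/mol × 2.92 L ÷ 1000 = 114.68 g

sodium citrate dihydrate 7.91 g; L-glutamine 5.80 g; sucrose 202.64 mL; fructose 56.83 g; gellan gum 38.84 g; lactose monohydrate 114.68 g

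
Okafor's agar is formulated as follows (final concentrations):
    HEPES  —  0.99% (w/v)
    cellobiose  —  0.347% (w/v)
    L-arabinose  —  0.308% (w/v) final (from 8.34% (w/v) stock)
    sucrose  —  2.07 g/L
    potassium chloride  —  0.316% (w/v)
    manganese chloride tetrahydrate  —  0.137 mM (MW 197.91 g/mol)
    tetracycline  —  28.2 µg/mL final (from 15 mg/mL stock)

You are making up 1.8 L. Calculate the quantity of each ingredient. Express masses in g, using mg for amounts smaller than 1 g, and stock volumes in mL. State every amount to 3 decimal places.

Working volume: 1.8 L.
HEPES: 0.99 g per 100 mL × 1800 mL ÷ 100 = 17.820 g
cellobiose: 0.347 g per 100 mL × 1800 mL ÷ 100 = 6.246 g
L-arabinose: C1V1 = C2V2 → 0.308% ÷ 8.34% × 1800 mL = 66.475 mL
sucrose: 2.07 g/L × 1.8 L = 3.726 g
potassium chloride: 0.316 g per 100 mL × 1800 mL ÷ 100 = 5.688 g
manganese chloride tetrahydrate: 0.137 mmol/L × 197.91 mg/mmol × 1.8 L = 48.805 mg
tetracycline: C1V1 = C2V2 → 28.2 µg/mL × 1800 mL ÷ 15000 µg/mL = 3.384 mL

HEPES 17.820 g; cellobiose 6.246 g; L-arabinose 66.475 mL; sucrose 3.726 g; potassium chloride 5.688 g; manganese chloride tetrahydrate 48.805 mg; tetracycline 3.384 mL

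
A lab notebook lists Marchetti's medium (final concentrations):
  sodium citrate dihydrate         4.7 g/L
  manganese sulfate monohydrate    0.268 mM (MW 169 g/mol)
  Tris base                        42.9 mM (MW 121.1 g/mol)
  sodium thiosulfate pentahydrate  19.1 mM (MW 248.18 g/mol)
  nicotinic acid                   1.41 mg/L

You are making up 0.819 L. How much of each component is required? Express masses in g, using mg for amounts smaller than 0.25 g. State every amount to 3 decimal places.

Scale factor relative to 1 L: 0.819.
sodium citrate dihydrate: 4.7 g/L × 0.819 L = 3.849 g
manganese sulfate monohydrate: 0.268 mmol/L × 169 mg/mmol × 0.819 L = 37.094 mg
Tris base: 42.9 mmol/L × 121.1 g/mol × 0.819 L ÷ 1000 = 4.255 g
sodium thiosulfate pentahydrate: 19.1 mmol/L × 248.18 g/mol × 0.819 L ÷ 1000 = 3.882 g
nicotinic acid: 1.41 mg/L × 0.819 L = 1.155 mg

sodium citrate dihydrate 3.849 g; manganese sulfate monohydrate 37.094 mg; Tris base 4.255 g; sodium thiosulfate pentahydrate 3.882 g; nicotinic acid 1.155 mg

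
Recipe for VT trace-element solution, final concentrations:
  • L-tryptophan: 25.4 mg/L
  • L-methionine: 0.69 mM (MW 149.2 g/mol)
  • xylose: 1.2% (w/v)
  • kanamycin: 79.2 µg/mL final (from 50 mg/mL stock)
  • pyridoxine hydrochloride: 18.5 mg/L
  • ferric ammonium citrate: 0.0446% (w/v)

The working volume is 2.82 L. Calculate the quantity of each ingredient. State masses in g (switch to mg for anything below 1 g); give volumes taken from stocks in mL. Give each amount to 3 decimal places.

L-tryptophan 71.628 mg; L-methionine 290.313 mg; xylose 33.840 g; kanamycin 4.467 mL; pyridoxine hydrochloride 52.170 mg; ferric ammonium citrate 1.258 g

Scale factor relative to 1 L: 2.82.
L-tryptophan: 25.4 mg/L × 2.82 L = 71.628 mg
L-methionine: 0.69 mmol/L × 149.2 mg/mmol × 2.82 L = 290.313 mg
xylose: 1.2 g per 100 mL × 2820 mL ÷ 100 = 33.840 g
kanamycin: dilute stock: 79.2 µg/mL × 2820 mL ÷ 50000 µg/mL = 4.467 mL
pyridoxine hydrochloride: 18.5 mg/L × 2.82 L = 52.170 mg
ferric ammonium citrate: 0.0446 g per 100 mL × 2820 mL ÷ 100 = 1.258 g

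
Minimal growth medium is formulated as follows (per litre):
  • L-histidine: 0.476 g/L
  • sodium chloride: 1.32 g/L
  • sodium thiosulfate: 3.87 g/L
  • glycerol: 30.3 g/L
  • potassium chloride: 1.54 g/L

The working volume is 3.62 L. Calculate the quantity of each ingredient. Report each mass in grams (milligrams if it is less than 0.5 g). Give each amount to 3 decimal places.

Working volume: 3.62 L.
L-histidine: 0.476 g/L × 3.62 L = 1.723 g
sodium chloride: 1.32 g/L × 3.62 L = 4.778 g
sodium thiosulfate: 3.87 g/L × 3.62 L = 14.009 g
glycerol: 30.3 g/L × 3.62 L = 109.686 g
potassium chloride: 1.54 g/L × 3.62 L = 5.575 g

L-histidine 1.723 g; sodium chloride 4.778 g; sodium thiosulfate 14.009 g; glycerol 109.686 g; potassium chloride 5.575 g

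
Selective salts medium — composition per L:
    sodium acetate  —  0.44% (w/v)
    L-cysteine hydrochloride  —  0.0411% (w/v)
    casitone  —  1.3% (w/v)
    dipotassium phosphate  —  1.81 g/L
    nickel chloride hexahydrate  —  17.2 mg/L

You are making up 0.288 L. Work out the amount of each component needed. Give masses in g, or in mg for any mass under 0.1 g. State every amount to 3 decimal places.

sodium acetate 1.267 g; L-cysteine hydrochloride 0.118 g; casitone 3.744 g; dipotassium phosphate 0.521 g; nickel chloride hexahydrate 4.954 mg

Working volume: 0.288 L.
sodium acetate: 0.44 g per 100 mL × 288 mL ÷ 100 = 1.267 g
L-cysteine hydrochloride: 0.0411% w/v = 0.411 g/L → 0.411 × 0.288 L = 0.118 g
casitone: 1.3% w/v = 13 g/L → 13 × 0.288 L = 3.744 g
dipotassium phosphate: 1.81 g/L × 0.288 L = 0.521 g
nickel chloride hexahydrate: 17.2 mg/L × 0.288 L = 4.954 mg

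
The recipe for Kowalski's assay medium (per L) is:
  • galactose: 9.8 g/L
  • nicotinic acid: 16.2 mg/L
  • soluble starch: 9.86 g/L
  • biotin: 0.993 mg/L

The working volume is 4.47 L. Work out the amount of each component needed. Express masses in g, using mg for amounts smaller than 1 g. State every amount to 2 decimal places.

galactose 43.81 g; nicotinic acid 72.41 mg; soluble starch 44.07 g; biotin 4.44 mg

Working volume: 4.47 L.
galactose: 9.8 g/L × 4.47 L = 43.81 g
nicotinic acid: 16.2 mg/L × 4.47 L = 72.41 mg
soluble starch: 9.86 g/L × 4.47 L = 44.07 g
biotin: 0.993 mg/L × 4.47 L = 4.44 mg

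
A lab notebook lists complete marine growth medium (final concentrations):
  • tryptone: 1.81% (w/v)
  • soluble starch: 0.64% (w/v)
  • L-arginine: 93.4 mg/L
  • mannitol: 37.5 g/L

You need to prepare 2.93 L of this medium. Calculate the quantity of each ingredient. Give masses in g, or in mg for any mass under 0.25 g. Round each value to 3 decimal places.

tryptone 53.033 g; soluble starch 18.752 g; L-arginine 0.274 g; mannitol 109.875 g

Scale factor relative to 1 L: 2.93.
tryptone: 1.81 g per 100 mL × 2930 mL ÷ 100 = 53.033 g
soluble starch: 0.64% w/v = 6.4 g/L → 6.4 × 2.93 L = 18.752 g
L-arginine: 93.4 mg/L × 2.93 L = 273.662 mg = 0.274 g
mannitol: 37.5 g/L × 2.93 L = 109.875 g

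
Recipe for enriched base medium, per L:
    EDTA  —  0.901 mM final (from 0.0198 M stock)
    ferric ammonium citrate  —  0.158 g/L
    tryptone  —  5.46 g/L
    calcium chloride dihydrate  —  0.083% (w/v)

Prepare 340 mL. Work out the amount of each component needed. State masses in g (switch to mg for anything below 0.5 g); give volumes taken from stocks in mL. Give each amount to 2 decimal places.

Target volume = 340 mL = 0.34 L.
EDTA: V = C2·V2/C1 = 0.901 mM × 340 mL ÷ 19.8 mM = 15.47 mL
ferric ammonium citrate: 0.158 g/L × 0.34 L = 0.05372 g = 53.72 mg
tryptone: 5.46 g/L × 0.34 L = 1.86 g
calcium chloride dihydrate: 0.083 g per 100 mL × 340 mL ÷ 100 = 0.2822 g = 282.20 mg

EDTA 15.47 mL; ferric ammonium citrate 53.72 mg; tryptone 1.86 g; calcium chloride dihydrate 282.20 mg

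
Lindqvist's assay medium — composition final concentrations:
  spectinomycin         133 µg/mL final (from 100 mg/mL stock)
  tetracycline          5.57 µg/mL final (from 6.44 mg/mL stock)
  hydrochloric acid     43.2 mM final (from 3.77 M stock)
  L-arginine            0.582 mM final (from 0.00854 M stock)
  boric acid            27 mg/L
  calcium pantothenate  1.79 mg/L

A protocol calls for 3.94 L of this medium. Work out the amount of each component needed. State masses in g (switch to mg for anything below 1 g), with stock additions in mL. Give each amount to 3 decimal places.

spectinomycin 5.240 mL; tetracycline 3.408 mL; hydrochloric acid 45.148 mL; L-arginine 268.511 mL; boric acid 106.380 mg; calcium pantothenate 7.053 mg

Working volume: 3.94 L.
spectinomycin: V = C2·V2/C1 = 133 µg/mL × 3940 mL ÷ 100000 µg/mL = 5.240 mL
tetracycline: V = C2·V2/C1 = 5.57 µg/mL × 3940 mL ÷ 6440 µg/mL = 3.408 mL
hydrochloric acid: C1V1 = C2V2 → 43.2 mM × 3940 mL ÷ 3770 mM = 45.148 mL
L-arginine: C1V1 = C2V2 → 0.582 mM × 3940 mL ÷ 8.54 mM = 268.511 mL
boric acid: 27 mg/L × 3.94 L = 106.380 mg
calcium pantothenate: 1.79 mg/L × 3.94 L = 7.053 mg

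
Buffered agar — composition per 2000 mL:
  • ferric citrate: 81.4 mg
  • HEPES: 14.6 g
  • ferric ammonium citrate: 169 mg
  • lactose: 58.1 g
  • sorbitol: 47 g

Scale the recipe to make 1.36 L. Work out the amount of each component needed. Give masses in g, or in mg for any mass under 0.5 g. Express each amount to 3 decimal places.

Scale factor = 1360 mL / 2000 mL = 0.68.
ferric citrate: 81.4 mg × (1360 mL / 2000 mL) = 55.352 mg
HEPES: 14.6 g × (1360 mL / 2000 mL) = 9.928 g
ferric ammonium citrate: 169 mg × (1360 mL / 2000 mL) = 114.920 mg
lactose: 58.1 g × (1360 mL / 2000 mL) = 39.508 g
sorbitol: 47 g × (1360 mL / 2000 mL) = 31.960 g

ferric citrate 55.352 mg; HEPES 9.928 g; ferric ammonium citrate 114.920 mg; lactose 39.508 g; sorbitol 31.960 g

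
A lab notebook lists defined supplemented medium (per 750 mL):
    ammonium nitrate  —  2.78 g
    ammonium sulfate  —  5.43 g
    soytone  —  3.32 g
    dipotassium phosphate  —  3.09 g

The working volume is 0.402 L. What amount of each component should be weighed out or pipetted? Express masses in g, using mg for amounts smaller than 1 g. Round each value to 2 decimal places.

Scale factor = 402 mL / 750 mL = 0.536.
ammonium nitrate: 2.78 g × (402 mL / 750 mL) = 1.49 g
ammonium sulfate: 5.43 g × (402 mL / 750 mL) = 2.91 g
soytone: 3.32 g × (402 mL / 750 mL) = 1.78 g
dipotassium phosphate: 3.09 g × (402 mL / 750 mL) = 1.66 g

ammonium nitrate 1.49 g; ammonium sulfate 2.91 g; soytone 1.78 g; dipotassium phosphate 1.66 g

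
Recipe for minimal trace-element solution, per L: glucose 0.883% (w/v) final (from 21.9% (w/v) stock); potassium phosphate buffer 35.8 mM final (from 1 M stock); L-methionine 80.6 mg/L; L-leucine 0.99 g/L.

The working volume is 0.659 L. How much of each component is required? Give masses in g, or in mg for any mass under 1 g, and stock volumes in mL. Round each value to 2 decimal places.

glucose 26.57 mL; potassium phosphate buffer 23.59 mL; L-methionine 53.12 mg; L-leucine 652.41 mg

Scale factor relative to 1 L: 0.659.
glucose: C1V1 = C2V2 → 0.883% ÷ 21.9% × 659 mL = 26.57 mL
potassium phosphate buffer: C1V1 = C2V2 → 35.8 mM × 659 mL ÷ 1000 mM = 23.59 mL
L-methionine: 80.6 mg/L × 0.659 L = 53.12 mg
L-leucine: 0.99 g/L × 0.659 L = 0.65241 g = 652.41 mg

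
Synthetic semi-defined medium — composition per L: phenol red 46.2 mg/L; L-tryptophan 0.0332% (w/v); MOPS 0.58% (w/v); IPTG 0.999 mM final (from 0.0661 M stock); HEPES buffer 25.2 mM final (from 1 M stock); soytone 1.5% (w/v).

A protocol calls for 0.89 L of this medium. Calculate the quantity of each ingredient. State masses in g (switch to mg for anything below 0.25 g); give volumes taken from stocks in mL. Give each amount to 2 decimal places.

Scale factor relative to 1 L: 0.89.
phenol red: 46.2 mg/L × 0.89 L = 41.12 mg
L-tryptophan: 0.0332 g per 100 mL × 890 mL ÷ 100 = 0.30 g
MOPS: 0.58 g per 100 mL × 890 mL ÷ 100 = 5.16 g
IPTG: V = C2·V2/C1 = 0.999 mM × 890 mL ÷ 66.1 mM = 13.45 mL
HEPES buffer: dilute stock: 25.2 mM × 890 mL ÷ 1000 mM = 22.43 mL
soytone: 1.5 g per 100 mL × 890 mL ÷ 100 = 13.35 g

phenol red 41.12 mg; L-tryptophan 0.30 g; MOPS 5.16 g; IPTG 13.45 mL; HEPES buffer 22.43 mL; soytone 13.35 g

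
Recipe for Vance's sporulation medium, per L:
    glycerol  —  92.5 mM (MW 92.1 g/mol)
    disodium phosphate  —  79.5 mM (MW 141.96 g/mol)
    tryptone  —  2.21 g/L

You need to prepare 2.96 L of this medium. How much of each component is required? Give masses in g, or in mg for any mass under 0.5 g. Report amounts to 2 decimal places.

Working volume: 2.96 L.
glycerol: 92.5 mmol/L × 92.1 g/mol × 2.96 L ÷ 1000 = 25.22 g
disodium phosphate: 79.5 mmol/L × 141.96 g/mol × 2.96 L ÷ 1000 = 33.41 g
tryptone: 2.21 g/L × 2.96 L = 6.54 g

glycerol 25.22 g; disodium phosphate 33.41 g; tryptone 6.54 g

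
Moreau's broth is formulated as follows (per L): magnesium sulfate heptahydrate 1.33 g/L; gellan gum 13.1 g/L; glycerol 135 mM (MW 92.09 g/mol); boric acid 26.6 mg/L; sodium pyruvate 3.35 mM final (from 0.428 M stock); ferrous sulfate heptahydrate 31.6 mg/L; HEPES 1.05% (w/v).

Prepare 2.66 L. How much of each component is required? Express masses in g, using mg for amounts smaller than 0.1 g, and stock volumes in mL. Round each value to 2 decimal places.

Working volume: 2.66 L.
magnesium sulfate heptahydrate: 1.33 g/L × 2.66 L = 3.54 g
gellan gum: 13.1 g/L × 2.66 L = 34.85 g
glycerol: 135 mmol/L × 92.09 g/mol × 2.66 L ÷ 1000 = 33.07 g
boric acid: 26.6 mg/L × 2.66 L = 70.76 mg
sodium pyruvate: C1V1 = C2V2 → 3.35 mM × 2660 mL ÷ 428 mM = 20.82 mL
ferrous sulfate heptahydrate: 31.6 mg/L × 2.66 L = 84.06 mg
HEPES: 1.05% w/v = 10.5 g/L → 10.5 × 2.66 L = 27.93 g

magnesium sulfate heptahydrate 3.54 g; gellan gum 34.85 g; glycerol 33.07 g; boric acid 70.76 mg; sodium pyruvate 20.82 mL; ferrous sulfate heptahydrate 84.06 mg; HEPES 27.93 g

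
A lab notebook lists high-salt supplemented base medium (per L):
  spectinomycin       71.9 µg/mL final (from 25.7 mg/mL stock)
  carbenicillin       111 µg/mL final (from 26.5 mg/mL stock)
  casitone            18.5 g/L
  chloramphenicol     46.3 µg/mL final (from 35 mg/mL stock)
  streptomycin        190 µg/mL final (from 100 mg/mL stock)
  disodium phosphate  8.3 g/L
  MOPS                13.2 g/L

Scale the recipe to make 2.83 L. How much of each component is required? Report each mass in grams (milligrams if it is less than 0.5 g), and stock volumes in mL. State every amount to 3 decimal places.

spectinomycin 7.917 mL; carbenicillin 11.854 mL; casitone 52.355 g; chloramphenicol 3.744 mL; streptomycin 5.377 mL; disodium phosphate 23.489 g; MOPS 37.356 g

Working volume: 2.83 L.
spectinomycin: V = C2·V2/C1 = 71.9 µg/mL × 2830 mL ÷ 25700 µg/mL = 7.917 mL
carbenicillin: C1V1 = C2V2 → 111 µg/mL × 2830 mL ÷ 26500 µg/mL = 11.854 mL
casitone: 18.5 g/L × 2.83 L = 52.355 g
chloramphenicol: dilute stock: 46.3 µg/mL × 2830 mL ÷ 35000 µg/mL = 3.744 mL
streptomycin: C1V1 = C2V2 → 190 µg/mL × 2830 mL ÷ 100000 µg/mL = 5.377 mL
disodium phosphate: 8.3 g/L × 2.83 L = 23.489 g
MOPS: 13.2 g/L × 2.83 L = 37.356 g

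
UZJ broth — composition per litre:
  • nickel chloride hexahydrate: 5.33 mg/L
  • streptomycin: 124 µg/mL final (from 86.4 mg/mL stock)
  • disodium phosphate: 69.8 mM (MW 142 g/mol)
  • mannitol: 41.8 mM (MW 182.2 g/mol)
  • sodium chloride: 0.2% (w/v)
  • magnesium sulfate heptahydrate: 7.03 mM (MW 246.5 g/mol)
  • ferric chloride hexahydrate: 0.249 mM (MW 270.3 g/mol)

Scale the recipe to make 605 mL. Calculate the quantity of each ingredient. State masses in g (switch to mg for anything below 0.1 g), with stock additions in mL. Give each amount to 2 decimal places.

nickel chloride hexahydrate 3.22 mg; streptomycin 0.87 mL; disodium phosphate 6.00 g; mannitol 4.61 g; sodium chloride 1.21 g; magnesium sulfate heptahydrate 1.05 g; ferric chloride hexahydrate 40.72 mg

Target volume = 605 mL = 0.605 L.
nickel chloride hexahydrate: 5.33 mg/L × 0.605 L = 3.22 mg
streptomycin: V = C2·V2/C1 = 124 µg/mL × 605 mL ÷ 86400 µg/mL = 0.87 mL
disodium phosphate: 69.8 mmol/L × 142 g/mol × 0.605 L ÷ 1000 = 6.00 g
mannitol: 41.8 mmol/L × 182.2 g/mol × 0.605 L ÷ 1000 = 4.61 g
sodium chloride: 0.2% w/v = 2 g/L → 2 × 0.605 L = 1.21 g
magnesium sulfate heptahydrate: 7.03 mmol/L × 246.5 g/mol × 0.605 L ÷ 1000 = 1.05 g
ferric chloride hexahydrate: 0.249 mmol/L × 270.3 mg/mmol × 0.605 L = 40.72 mg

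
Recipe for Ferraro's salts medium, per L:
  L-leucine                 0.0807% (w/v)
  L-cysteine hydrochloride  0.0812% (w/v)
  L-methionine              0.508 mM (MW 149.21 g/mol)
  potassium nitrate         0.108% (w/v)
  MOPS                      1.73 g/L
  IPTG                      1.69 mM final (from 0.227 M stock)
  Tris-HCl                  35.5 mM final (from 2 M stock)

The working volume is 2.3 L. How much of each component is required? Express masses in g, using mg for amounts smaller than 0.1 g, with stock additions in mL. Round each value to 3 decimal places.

Working volume: 2.3 L.
L-leucine: 0.0807% w/v = 0.807 g/L → 0.807 × 2.3 L = 1.856 g
L-cysteine hydrochloride: 0.0812 g per 100 mL × 2300 mL ÷ 100 = 1.868 g
L-methionine: 0.508 mmol/L × 149.21 g/mol × 2.3 L ÷ 1000 = 0.174 g
potassium nitrate: 0.108% w/v = 1.08 g/L → 1.08 × 2.3 L = 2.484 g
MOPS: 1.73 g/L × 2.3 L = 3.979 g
IPTG: V = C2·V2/C1 = 1.69 mM × 2300 mL ÷ 227 mM = 17.123 mL
Tris-HCl: V = C2·V2/C1 = 35.5 mM × 2300 mL ÷ 2000 mM = 40.825 mL

L-leucine 1.856 g; L-cysteine hydrochloride 1.868 g; L-methionine 0.174 g; potassium nitrate 2.484 g; MOPS 3.979 g; IPTG 17.123 mL; Tris-HCl 40.825 mL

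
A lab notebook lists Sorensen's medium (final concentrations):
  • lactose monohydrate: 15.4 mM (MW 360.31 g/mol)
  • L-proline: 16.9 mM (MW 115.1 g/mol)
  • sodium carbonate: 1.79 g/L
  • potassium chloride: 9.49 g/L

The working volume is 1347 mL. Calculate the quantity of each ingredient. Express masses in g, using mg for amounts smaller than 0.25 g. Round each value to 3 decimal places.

lactose monohydrate 7.474 g; L-proline 2.620 g; sodium carbonate 2.411 g; potassium chloride 12.783 g

Scale factor relative to 1 L: 1.347.
lactose monohydrate: 15.4 mmol/L × 360.31 g/mol × 1.347 L ÷ 1000 = 7.474 g
L-proline: 16.9 mmol/L × 115.1 g/mol × 1.347 L ÷ 1000 = 2.620 g
sodium carbonate: 1.79 g/L × 1.347 L = 2.411 g
potassium chloride: 9.49 g/L × 1.347 L = 12.783 g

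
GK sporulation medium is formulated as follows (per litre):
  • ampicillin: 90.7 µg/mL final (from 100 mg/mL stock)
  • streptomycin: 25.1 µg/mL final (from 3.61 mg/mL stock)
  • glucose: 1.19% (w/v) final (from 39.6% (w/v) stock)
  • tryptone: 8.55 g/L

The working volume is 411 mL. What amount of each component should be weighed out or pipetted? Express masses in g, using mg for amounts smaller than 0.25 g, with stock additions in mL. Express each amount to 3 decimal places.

Working volume: 411 mL = 0.411 L.
ampicillin: V = C2·V2/C1 = 90.7 µg/mL × 411 mL ÷ 100000 µg/mL = 0.373 mL
streptomycin: V = C2·V2/C1 = 25.1 µg/mL × 411 mL ÷ 3610 µg/mL = 2.858 mL
glucose: dilute stock: 1.19% ÷ 39.6% × 411 mL = 12.351 mL
tryptone: 8.55 g/L × 0.411 L = 3.514 g

ampicillin 0.373 mL; streptomycin 2.858 mL; glucose 12.351 mL; tryptone 3.514 g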